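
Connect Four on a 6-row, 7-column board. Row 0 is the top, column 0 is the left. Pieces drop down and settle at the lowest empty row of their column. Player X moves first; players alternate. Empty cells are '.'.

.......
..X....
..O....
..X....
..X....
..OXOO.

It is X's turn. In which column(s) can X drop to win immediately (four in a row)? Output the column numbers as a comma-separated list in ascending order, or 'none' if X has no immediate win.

col 0: drop X → no win
col 1: drop X → no win
col 2: drop X → no win
col 3: drop X → no win
col 4: drop X → no win
col 5: drop X → no win
col 6: drop X → no win

Answer: none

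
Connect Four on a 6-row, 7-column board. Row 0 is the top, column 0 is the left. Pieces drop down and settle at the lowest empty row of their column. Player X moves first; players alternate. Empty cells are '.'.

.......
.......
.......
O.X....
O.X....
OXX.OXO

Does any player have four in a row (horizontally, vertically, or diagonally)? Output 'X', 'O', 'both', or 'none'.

none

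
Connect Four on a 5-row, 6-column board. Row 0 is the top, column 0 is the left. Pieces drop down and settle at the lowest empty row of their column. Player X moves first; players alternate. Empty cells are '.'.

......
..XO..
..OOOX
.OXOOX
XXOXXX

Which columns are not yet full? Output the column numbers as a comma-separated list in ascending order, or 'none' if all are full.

Answer: 0,1,2,3,4,5

Derivation:
col 0: top cell = '.' → open
col 1: top cell = '.' → open
col 2: top cell = '.' → open
col 3: top cell = '.' → open
col 4: top cell = '.' → open
col 5: top cell = '.' → open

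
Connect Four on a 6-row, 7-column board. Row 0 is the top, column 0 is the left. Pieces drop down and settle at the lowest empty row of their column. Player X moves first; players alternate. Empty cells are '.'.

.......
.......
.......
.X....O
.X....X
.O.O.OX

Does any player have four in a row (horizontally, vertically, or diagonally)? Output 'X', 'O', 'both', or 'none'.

none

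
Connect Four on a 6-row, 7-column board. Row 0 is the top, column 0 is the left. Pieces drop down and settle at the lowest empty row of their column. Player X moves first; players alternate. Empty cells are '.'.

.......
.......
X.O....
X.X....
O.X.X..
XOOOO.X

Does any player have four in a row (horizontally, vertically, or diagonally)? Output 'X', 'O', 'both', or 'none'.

O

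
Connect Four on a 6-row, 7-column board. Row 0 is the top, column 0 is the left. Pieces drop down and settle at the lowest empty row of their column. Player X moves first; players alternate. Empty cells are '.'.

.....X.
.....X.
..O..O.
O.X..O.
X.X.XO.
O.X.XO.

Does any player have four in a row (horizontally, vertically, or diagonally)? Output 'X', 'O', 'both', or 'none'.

O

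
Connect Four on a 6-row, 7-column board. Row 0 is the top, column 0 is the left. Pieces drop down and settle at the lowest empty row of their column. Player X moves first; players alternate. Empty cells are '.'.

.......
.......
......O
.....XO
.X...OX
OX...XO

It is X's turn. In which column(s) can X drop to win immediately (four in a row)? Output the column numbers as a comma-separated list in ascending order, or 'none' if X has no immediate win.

col 0: drop X → no win
col 1: drop X → no win
col 2: drop X → no win
col 3: drop X → no win
col 4: drop X → no win
col 5: drop X → no win
col 6: drop X → no win

Answer: none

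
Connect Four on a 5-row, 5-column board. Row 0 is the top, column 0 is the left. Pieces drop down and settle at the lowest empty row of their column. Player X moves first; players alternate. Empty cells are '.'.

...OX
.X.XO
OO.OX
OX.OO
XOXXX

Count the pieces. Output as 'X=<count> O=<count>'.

X=9 O=9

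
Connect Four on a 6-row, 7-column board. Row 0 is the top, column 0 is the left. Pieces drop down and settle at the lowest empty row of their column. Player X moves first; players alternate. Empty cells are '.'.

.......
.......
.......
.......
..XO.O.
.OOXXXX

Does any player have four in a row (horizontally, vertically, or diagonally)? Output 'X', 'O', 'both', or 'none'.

X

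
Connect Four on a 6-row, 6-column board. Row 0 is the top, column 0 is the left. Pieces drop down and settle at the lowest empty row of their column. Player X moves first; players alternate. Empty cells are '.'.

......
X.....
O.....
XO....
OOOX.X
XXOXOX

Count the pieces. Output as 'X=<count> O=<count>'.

X=8 O=7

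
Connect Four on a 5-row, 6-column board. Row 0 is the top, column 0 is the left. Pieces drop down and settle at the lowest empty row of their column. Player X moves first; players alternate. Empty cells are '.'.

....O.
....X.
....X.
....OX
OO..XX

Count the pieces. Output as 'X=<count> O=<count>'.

X=5 O=4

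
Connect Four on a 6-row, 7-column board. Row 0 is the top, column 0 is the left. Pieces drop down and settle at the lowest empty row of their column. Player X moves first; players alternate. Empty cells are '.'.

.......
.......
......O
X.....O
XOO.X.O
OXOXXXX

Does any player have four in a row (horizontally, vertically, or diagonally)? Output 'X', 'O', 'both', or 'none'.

X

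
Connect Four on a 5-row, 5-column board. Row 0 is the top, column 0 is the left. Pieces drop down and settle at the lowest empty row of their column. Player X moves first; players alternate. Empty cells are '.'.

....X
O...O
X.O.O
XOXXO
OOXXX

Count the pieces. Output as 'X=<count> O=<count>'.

X=8 O=8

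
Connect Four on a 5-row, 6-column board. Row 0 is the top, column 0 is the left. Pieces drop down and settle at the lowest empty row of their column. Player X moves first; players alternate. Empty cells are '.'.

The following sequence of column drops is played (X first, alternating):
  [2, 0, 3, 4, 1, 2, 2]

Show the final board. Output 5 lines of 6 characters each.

Answer: ......
......
..X...
..O...
OXXXO.

Derivation:
Move 1: X drops in col 2, lands at row 4
Move 2: O drops in col 0, lands at row 4
Move 3: X drops in col 3, lands at row 4
Move 4: O drops in col 4, lands at row 4
Move 5: X drops in col 1, lands at row 4
Move 6: O drops in col 2, lands at row 3
Move 7: X drops in col 2, lands at row 2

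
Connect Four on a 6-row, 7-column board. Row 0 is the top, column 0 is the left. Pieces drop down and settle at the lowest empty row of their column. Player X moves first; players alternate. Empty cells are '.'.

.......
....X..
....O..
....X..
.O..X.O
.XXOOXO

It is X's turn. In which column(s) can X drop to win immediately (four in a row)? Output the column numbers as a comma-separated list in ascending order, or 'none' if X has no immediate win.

col 0: drop X → no win
col 1: drop X → no win
col 2: drop X → no win
col 3: drop X → no win
col 4: drop X → no win
col 5: drop X → no win
col 6: drop X → no win

Answer: none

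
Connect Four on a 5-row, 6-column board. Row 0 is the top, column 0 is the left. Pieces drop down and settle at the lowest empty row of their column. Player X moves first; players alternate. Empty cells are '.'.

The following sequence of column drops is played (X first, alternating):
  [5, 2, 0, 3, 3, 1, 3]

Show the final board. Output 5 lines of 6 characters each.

Answer: ......
......
...X..
...X..
XOOO.X

Derivation:
Move 1: X drops in col 5, lands at row 4
Move 2: O drops in col 2, lands at row 4
Move 3: X drops in col 0, lands at row 4
Move 4: O drops in col 3, lands at row 4
Move 5: X drops in col 3, lands at row 3
Move 6: O drops in col 1, lands at row 4
Move 7: X drops in col 3, lands at row 2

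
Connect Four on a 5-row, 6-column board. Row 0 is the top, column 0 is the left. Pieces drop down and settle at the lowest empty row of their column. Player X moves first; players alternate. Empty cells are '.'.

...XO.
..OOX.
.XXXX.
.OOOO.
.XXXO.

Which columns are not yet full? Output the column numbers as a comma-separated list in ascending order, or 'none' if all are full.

col 0: top cell = '.' → open
col 1: top cell = '.' → open
col 2: top cell = '.' → open
col 3: top cell = 'X' → FULL
col 4: top cell = 'O' → FULL
col 5: top cell = '.' → open

Answer: 0,1,2,5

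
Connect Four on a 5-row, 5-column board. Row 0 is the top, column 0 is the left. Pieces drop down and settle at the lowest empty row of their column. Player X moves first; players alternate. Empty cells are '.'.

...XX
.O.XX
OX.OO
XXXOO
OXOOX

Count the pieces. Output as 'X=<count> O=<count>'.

X=10 O=9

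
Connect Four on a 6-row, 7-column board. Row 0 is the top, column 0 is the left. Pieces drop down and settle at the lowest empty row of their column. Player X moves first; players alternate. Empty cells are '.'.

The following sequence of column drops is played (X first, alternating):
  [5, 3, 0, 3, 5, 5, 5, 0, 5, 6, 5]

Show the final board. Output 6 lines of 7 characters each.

Answer: .....X.
.....X.
.....X.
.....O.
O..O.X.
X..O.XO

Derivation:
Move 1: X drops in col 5, lands at row 5
Move 2: O drops in col 3, lands at row 5
Move 3: X drops in col 0, lands at row 5
Move 4: O drops in col 3, lands at row 4
Move 5: X drops in col 5, lands at row 4
Move 6: O drops in col 5, lands at row 3
Move 7: X drops in col 5, lands at row 2
Move 8: O drops in col 0, lands at row 4
Move 9: X drops in col 5, lands at row 1
Move 10: O drops in col 6, lands at row 5
Move 11: X drops in col 5, lands at row 0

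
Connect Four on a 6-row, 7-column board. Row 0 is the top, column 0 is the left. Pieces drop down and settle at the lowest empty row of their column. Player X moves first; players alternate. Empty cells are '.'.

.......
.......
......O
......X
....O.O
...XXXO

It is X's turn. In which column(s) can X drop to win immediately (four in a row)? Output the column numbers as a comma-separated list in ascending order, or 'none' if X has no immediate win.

col 0: drop X → no win
col 1: drop X → no win
col 2: drop X → WIN!
col 3: drop X → no win
col 4: drop X → no win
col 5: drop X → no win
col 6: drop X → no win

Answer: 2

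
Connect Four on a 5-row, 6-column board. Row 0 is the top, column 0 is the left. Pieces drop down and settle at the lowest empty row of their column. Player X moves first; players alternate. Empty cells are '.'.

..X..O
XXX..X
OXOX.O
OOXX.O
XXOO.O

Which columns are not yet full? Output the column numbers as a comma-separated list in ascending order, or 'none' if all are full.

Answer: 0,1,3,4

Derivation:
col 0: top cell = '.' → open
col 1: top cell = '.' → open
col 2: top cell = 'X' → FULL
col 3: top cell = '.' → open
col 4: top cell = '.' → open
col 5: top cell = 'O' → FULL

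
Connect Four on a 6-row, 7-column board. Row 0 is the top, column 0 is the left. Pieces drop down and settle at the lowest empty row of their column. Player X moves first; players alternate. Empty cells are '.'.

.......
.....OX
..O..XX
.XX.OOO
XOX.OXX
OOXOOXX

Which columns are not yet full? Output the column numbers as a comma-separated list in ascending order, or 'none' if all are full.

col 0: top cell = '.' → open
col 1: top cell = '.' → open
col 2: top cell = '.' → open
col 3: top cell = '.' → open
col 4: top cell = '.' → open
col 5: top cell = '.' → open
col 6: top cell = '.' → open

Answer: 0,1,2,3,4,5,6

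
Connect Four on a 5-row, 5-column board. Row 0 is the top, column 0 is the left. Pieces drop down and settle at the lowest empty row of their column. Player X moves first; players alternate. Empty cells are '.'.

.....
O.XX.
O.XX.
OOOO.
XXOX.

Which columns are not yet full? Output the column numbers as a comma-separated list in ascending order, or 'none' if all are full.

Answer: 0,1,2,3,4

Derivation:
col 0: top cell = '.' → open
col 1: top cell = '.' → open
col 2: top cell = '.' → open
col 3: top cell = '.' → open
col 4: top cell = '.' → open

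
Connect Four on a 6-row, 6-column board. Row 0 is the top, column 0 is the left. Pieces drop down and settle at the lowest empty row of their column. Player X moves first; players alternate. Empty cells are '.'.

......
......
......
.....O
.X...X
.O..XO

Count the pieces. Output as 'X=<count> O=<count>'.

X=3 O=3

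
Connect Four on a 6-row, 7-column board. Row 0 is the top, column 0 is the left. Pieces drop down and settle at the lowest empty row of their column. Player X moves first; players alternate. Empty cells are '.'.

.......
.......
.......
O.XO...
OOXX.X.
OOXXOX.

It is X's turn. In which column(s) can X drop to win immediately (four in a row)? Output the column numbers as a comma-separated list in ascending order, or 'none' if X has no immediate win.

Answer: 2,4

Derivation:
col 0: drop X → no win
col 1: drop X → no win
col 2: drop X → WIN!
col 3: drop X → no win
col 4: drop X → WIN!
col 5: drop X → no win
col 6: drop X → no win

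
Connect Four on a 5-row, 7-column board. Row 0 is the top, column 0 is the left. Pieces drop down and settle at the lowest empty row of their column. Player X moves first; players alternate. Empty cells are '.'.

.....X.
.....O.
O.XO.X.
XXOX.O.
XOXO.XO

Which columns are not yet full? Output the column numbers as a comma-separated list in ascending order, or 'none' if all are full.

col 0: top cell = '.' → open
col 1: top cell = '.' → open
col 2: top cell = '.' → open
col 3: top cell = '.' → open
col 4: top cell = '.' → open
col 5: top cell = 'X' → FULL
col 6: top cell = '.' → open

Answer: 0,1,2,3,4,6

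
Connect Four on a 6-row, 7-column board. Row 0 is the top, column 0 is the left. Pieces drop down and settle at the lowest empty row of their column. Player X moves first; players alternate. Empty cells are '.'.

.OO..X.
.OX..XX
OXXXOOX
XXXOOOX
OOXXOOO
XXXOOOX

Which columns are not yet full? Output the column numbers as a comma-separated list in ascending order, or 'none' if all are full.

Answer: 0,3,4,6

Derivation:
col 0: top cell = '.' → open
col 1: top cell = 'O' → FULL
col 2: top cell = 'O' → FULL
col 3: top cell = '.' → open
col 4: top cell = '.' → open
col 5: top cell = 'X' → FULL
col 6: top cell = '.' → open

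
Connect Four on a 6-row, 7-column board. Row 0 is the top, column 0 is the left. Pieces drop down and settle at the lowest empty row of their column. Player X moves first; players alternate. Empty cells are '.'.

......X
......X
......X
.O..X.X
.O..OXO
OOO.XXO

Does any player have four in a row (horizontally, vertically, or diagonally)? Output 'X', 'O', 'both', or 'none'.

X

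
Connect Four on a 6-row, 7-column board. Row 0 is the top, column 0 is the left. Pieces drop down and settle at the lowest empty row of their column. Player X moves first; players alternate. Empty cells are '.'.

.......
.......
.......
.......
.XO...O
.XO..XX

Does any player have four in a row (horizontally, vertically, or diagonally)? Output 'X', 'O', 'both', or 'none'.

none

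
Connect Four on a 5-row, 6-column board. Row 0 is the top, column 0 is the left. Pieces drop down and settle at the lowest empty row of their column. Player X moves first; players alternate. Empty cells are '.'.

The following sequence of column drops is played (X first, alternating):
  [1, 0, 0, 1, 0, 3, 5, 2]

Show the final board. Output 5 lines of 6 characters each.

Answer: ......
......
X.....
XO....
OXOO.X

Derivation:
Move 1: X drops in col 1, lands at row 4
Move 2: O drops in col 0, lands at row 4
Move 3: X drops in col 0, lands at row 3
Move 4: O drops in col 1, lands at row 3
Move 5: X drops in col 0, lands at row 2
Move 6: O drops in col 3, lands at row 4
Move 7: X drops in col 5, lands at row 4
Move 8: O drops in col 2, lands at row 4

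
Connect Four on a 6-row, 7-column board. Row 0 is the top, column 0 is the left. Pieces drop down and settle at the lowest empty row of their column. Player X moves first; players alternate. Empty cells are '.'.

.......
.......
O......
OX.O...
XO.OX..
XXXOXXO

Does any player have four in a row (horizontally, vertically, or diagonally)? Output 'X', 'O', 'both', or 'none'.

none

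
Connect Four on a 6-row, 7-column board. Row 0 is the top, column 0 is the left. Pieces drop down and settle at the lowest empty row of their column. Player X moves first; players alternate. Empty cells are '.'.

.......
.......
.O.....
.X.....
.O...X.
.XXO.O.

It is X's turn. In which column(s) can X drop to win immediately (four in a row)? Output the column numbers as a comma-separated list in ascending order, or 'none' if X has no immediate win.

Answer: none

Derivation:
col 0: drop X → no win
col 1: drop X → no win
col 2: drop X → no win
col 3: drop X → no win
col 4: drop X → no win
col 5: drop X → no win
col 6: drop X → no win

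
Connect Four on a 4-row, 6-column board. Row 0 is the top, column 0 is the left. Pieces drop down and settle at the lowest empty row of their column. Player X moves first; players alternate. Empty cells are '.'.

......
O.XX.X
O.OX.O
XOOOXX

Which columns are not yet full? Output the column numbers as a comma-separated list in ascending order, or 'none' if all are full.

Answer: 0,1,2,3,4,5

Derivation:
col 0: top cell = '.' → open
col 1: top cell = '.' → open
col 2: top cell = '.' → open
col 3: top cell = '.' → open
col 4: top cell = '.' → open
col 5: top cell = '.' → open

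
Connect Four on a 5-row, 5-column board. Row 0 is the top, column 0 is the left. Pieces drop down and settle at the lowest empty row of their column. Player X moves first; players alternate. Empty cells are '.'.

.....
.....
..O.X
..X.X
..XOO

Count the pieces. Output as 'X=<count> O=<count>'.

X=4 O=3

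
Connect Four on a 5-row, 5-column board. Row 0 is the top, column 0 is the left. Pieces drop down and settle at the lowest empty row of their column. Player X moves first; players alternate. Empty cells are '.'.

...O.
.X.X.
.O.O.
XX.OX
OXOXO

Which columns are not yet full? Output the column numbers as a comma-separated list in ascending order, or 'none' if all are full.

Answer: 0,1,2,4

Derivation:
col 0: top cell = '.' → open
col 1: top cell = '.' → open
col 2: top cell = '.' → open
col 3: top cell = 'O' → FULL
col 4: top cell = '.' → open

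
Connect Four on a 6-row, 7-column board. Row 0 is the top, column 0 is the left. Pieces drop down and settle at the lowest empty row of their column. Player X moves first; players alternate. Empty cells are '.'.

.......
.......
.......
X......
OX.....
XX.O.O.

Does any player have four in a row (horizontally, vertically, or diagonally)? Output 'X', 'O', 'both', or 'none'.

none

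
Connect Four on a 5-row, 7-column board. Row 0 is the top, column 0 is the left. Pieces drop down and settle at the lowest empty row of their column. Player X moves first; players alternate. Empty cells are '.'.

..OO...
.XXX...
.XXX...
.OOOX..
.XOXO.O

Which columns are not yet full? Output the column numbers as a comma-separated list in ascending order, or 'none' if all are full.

col 0: top cell = '.' → open
col 1: top cell = '.' → open
col 2: top cell = 'O' → FULL
col 3: top cell = 'O' → FULL
col 4: top cell = '.' → open
col 5: top cell = '.' → open
col 6: top cell = '.' → open

Answer: 0,1,4,5,6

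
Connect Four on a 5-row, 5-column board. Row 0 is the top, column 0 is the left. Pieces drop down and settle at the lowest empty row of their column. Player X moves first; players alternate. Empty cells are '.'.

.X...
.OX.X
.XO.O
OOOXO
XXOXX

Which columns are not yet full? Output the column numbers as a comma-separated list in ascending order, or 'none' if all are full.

Answer: 0,2,3,4

Derivation:
col 0: top cell = '.' → open
col 1: top cell = 'X' → FULL
col 2: top cell = '.' → open
col 3: top cell = '.' → open
col 4: top cell = '.' → open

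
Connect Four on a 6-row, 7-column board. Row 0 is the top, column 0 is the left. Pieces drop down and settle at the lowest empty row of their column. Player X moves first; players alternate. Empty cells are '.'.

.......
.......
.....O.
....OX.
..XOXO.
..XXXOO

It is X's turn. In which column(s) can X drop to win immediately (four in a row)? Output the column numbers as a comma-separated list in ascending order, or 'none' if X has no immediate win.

col 0: drop X → no win
col 1: drop X → WIN!
col 2: drop X → no win
col 3: drop X → no win
col 4: drop X → no win
col 5: drop X → no win
col 6: drop X → no win

Answer: 1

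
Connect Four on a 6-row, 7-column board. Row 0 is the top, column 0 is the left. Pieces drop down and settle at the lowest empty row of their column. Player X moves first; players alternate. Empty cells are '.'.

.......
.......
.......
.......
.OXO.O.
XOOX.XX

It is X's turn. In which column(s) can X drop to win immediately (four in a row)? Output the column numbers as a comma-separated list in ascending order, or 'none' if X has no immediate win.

Answer: 4

Derivation:
col 0: drop X → no win
col 1: drop X → no win
col 2: drop X → no win
col 3: drop X → no win
col 4: drop X → WIN!
col 5: drop X → no win
col 6: drop X → no win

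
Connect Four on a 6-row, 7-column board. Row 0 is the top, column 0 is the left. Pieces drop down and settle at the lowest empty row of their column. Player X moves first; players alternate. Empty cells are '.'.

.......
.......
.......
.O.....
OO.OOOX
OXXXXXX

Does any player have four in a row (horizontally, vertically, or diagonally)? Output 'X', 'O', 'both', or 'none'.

X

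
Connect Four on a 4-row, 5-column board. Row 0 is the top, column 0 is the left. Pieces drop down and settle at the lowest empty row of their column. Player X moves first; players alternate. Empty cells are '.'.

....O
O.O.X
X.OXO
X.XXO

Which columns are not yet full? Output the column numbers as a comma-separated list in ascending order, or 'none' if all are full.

Answer: 0,1,2,3

Derivation:
col 0: top cell = '.' → open
col 1: top cell = '.' → open
col 2: top cell = '.' → open
col 3: top cell = '.' → open
col 4: top cell = 'O' → FULL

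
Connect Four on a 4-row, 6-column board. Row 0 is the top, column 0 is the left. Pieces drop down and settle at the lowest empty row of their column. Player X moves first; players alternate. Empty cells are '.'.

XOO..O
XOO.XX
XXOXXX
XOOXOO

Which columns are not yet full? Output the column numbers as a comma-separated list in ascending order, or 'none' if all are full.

col 0: top cell = 'X' → FULL
col 1: top cell = 'O' → FULL
col 2: top cell = 'O' → FULL
col 3: top cell = '.' → open
col 4: top cell = '.' → open
col 5: top cell = 'O' → FULL

Answer: 3,4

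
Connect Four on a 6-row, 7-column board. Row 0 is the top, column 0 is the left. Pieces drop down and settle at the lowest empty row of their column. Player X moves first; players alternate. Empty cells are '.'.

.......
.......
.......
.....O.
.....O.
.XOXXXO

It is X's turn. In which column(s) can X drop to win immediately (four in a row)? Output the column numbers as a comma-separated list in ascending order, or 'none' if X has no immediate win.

Answer: none

Derivation:
col 0: drop X → no win
col 1: drop X → no win
col 2: drop X → no win
col 3: drop X → no win
col 4: drop X → no win
col 5: drop X → no win
col 6: drop X → no win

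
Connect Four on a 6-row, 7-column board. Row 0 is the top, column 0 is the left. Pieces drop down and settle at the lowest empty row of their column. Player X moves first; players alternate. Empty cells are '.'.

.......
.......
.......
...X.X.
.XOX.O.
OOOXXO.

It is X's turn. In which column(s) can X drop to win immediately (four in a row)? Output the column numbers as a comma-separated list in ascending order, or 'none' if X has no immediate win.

Answer: 3

Derivation:
col 0: drop X → no win
col 1: drop X → no win
col 2: drop X → no win
col 3: drop X → WIN!
col 4: drop X → no win
col 5: drop X → no win
col 6: drop X → no win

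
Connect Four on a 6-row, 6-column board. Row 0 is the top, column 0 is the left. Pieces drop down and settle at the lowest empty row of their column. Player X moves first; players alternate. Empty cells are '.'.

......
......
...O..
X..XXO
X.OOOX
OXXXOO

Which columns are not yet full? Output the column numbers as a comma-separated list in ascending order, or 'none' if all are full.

Answer: 0,1,2,3,4,5

Derivation:
col 0: top cell = '.' → open
col 1: top cell = '.' → open
col 2: top cell = '.' → open
col 3: top cell = '.' → open
col 4: top cell = '.' → open
col 5: top cell = '.' → open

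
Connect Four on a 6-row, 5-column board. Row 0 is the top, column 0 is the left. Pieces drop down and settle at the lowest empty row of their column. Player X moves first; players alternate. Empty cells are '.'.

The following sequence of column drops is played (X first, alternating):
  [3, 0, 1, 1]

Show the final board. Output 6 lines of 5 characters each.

Answer: .....
.....
.....
.....
.O...
OX.X.

Derivation:
Move 1: X drops in col 3, lands at row 5
Move 2: O drops in col 0, lands at row 5
Move 3: X drops in col 1, lands at row 5
Move 4: O drops in col 1, lands at row 4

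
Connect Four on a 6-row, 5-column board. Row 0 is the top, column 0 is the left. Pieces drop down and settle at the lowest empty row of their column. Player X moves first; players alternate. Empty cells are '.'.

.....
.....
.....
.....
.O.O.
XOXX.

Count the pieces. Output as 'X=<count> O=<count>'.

X=3 O=3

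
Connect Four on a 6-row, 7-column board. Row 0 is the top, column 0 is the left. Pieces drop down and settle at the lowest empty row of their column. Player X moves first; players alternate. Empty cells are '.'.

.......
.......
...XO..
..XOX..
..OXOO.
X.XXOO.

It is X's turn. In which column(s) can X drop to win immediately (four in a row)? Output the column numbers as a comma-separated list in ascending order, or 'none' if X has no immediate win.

col 0: drop X → no win
col 1: drop X → WIN!
col 2: drop X → no win
col 3: drop X → no win
col 4: drop X → no win
col 5: drop X → no win
col 6: drop X → no win

Answer: 1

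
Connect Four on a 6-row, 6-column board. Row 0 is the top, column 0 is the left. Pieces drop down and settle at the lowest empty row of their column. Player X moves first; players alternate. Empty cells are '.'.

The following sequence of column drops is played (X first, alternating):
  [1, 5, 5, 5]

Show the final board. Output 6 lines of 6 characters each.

Move 1: X drops in col 1, lands at row 5
Move 2: O drops in col 5, lands at row 5
Move 3: X drops in col 5, lands at row 4
Move 4: O drops in col 5, lands at row 3

Answer: ......
......
......
.....O
.....X
.X...O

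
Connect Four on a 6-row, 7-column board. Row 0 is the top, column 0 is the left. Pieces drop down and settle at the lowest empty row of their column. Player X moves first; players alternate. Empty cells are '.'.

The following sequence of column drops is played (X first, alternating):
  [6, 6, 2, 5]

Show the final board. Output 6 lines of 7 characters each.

Move 1: X drops in col 6, lands at row 5
Move 2: O drops in col 6, lands at row 4
Move 3: X drops in col 2, lands at row 5
Move 4: O drops in col 5, lands at row 5

Answer: .......
.......
.......
.......
......O
..X..OX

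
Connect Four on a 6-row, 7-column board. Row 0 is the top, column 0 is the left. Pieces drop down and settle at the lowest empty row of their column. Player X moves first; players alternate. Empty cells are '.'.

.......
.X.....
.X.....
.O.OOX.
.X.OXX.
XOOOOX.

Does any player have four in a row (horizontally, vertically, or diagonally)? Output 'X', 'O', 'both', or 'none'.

O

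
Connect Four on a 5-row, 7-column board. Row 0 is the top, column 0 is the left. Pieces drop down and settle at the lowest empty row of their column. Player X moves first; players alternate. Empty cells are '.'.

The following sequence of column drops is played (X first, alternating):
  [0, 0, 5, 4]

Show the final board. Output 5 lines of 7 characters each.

Answer: .......
.......
.......
O......
X...OX.

Derivation:
Move 1: X drops in col 0, lands at row 4
Move 2: O drops in col 0, lands at row 3
Move 3: X drops in col 5, lands at row 4
Move 4: O drops in col 4, lands at row 4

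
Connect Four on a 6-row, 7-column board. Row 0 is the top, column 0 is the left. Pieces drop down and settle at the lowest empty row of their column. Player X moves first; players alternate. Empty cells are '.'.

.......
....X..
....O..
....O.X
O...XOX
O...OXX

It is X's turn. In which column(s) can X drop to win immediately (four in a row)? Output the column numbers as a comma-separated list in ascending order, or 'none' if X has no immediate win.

Answer: 6

Derivation:
col 0: drop X → no win
col 1: drop X → no win
col 2: drop X → no win
col 3: drop X → no win
col 4: drop X → no win
col 5: drop X → no win
col 6: drop X → WIN!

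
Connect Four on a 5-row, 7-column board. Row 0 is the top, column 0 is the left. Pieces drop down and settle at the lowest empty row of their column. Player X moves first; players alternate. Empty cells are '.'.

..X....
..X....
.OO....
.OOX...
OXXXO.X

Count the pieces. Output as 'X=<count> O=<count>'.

X=7 O=6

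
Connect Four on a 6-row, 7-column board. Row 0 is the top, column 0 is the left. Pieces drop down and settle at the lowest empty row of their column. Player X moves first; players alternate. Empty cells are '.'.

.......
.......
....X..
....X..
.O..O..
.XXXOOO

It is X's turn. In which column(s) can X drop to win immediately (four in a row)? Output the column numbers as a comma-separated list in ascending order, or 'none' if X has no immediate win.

col 0: drop X → WIN!
col 1: drop X → no win
col 2: drop X → no win
col 3: drop X → no win
col 4: drop X → no win
col 5: drop X → no win
col 6: drop X → no win

Answer: 0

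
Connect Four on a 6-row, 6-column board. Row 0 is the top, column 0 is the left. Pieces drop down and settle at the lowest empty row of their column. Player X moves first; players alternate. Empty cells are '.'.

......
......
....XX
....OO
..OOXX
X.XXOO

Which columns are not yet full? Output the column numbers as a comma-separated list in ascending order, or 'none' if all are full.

Answer: 0,1,2,3,4,5

Derivation:
col 0: top cell = '.' → open
col 1: top cell = '.' → open
col 2: top cell = '.' → open
col 3: top cell = '.' → open
col 4: top cell = '.' → open
col 5: top cell = '.' → open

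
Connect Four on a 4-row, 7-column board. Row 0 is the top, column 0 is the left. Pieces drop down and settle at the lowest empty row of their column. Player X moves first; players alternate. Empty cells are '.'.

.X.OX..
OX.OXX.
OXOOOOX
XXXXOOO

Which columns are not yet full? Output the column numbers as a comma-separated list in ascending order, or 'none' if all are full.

col 0: top cell = '.' → open
col 1: top cell = 'X' → FULL
col 2: top cell = '.' → open
col 3: top cell = 'O' → FULL
col 4: top cell = 'X' → FULL
col 5: top cell = '.' → open
col 6: top cell = '.' → open

Answer: 0,2,5,6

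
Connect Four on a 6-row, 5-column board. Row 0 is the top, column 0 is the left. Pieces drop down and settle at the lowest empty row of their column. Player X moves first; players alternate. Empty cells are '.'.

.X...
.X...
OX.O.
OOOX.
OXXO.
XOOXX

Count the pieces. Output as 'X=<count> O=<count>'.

X=9 O=9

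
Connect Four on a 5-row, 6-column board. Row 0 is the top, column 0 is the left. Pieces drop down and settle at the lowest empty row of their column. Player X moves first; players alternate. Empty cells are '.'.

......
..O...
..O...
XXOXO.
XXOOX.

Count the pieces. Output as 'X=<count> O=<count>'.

X=6 O=6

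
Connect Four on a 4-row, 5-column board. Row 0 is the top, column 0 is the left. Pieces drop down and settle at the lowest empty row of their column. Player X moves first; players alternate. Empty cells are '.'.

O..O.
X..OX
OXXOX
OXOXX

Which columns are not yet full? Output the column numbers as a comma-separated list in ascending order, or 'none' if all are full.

Answer: 1,2,4

Derivation:
col 0: top cell = 'O' → FULL
col 1: top cell = '.' → open
col 2: top cell = '.' → open
col 3: top cell = 'O' → FULL
col 4: top cell = '.' → open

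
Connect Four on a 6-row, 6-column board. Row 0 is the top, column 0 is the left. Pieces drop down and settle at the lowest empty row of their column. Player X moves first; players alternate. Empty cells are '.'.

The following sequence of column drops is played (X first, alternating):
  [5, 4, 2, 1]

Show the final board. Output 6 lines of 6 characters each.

Move 1: X drops in col 5, lands at row 5
Move 2: O drops in col 4, lands at row 5
Move 3: X drops in col 2, lands at row 5
Move 4: O drops in col 1, lands at row 5

Answer: ......
......
......
......
......
.OX.OX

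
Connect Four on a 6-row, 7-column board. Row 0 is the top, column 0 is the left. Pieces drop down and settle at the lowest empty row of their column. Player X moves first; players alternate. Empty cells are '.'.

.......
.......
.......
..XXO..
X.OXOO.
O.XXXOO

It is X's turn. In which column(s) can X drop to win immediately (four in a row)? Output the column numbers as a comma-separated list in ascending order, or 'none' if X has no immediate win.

Answer: 1,3

Derivation:
col 0: drop X → no win
col 1: drop X → WIN!
col 2: drop X → no win
col 3: drop X → WIN!
col 4: drop X → no win
col 5: drop X → no win
col 6: drop X → no win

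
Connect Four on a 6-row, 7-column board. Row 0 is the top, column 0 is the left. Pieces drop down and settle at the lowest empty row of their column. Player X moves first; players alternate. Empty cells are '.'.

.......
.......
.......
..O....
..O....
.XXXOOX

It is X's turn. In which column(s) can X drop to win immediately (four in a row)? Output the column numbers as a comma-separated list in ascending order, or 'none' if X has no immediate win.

Answer: 0

Derivation:
col 0: drop X → WIN!
col 1: drop X → no win
col 2: drop X → no win
col 3: drop X → no win
col 4: drop X → no win
col 5: drop X → no win
col 6: drop X → no win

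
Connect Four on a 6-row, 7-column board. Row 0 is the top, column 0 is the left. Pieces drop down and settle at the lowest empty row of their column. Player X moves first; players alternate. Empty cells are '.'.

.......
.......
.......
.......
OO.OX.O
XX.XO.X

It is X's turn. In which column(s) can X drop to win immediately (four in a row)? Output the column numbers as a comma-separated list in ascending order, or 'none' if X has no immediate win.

Answer: 2

Derivation:
col 0: drop X → no win
col 1: drop X → no win
col 2: drop X → WIN!
col 3: drop X → no win
col 4: drop X → no win
col 5: drop X → no win
col 6: drop X → no win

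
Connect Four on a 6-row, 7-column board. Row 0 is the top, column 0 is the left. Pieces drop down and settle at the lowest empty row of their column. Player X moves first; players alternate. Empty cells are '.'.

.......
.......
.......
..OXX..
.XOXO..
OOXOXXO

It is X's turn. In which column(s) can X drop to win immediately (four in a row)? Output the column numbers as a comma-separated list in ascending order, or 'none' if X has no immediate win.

col 0: drop X → no win
col 1: drop X → no win
col 2: drop X → no win
col 3: drop X → no win
col 4: drop X → no win
col 5: drop X → no win
col 6: drop X → no win

Answer: none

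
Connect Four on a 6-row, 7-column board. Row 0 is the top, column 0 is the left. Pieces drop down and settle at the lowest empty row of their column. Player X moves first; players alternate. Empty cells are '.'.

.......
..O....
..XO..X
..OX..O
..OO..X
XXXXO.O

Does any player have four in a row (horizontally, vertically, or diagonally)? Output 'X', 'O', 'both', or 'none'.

X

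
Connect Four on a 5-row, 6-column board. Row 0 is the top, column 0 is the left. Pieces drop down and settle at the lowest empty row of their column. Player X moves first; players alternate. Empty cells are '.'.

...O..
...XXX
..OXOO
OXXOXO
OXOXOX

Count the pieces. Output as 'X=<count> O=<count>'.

X=10 O=10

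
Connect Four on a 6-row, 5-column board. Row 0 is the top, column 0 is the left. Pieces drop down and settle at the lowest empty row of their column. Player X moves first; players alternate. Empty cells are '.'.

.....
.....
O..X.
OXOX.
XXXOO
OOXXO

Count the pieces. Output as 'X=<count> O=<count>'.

X=8 O=8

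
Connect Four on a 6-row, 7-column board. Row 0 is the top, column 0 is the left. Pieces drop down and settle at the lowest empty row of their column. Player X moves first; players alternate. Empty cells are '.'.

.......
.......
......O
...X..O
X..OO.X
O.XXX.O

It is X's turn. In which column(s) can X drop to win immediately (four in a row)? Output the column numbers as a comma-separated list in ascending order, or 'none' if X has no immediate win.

Answer: 1,5

Derivation:
col 0: drop X → no win
col 1: drop X → WIN!
col 2: drop X → no win
col 3: drop X → no win
col 4: drop X → no win
col 5: drop X → WIN!
col 6: drop X → no win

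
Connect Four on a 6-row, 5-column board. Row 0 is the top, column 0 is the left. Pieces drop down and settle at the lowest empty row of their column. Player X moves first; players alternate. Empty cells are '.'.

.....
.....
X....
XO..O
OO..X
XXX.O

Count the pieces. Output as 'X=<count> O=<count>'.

X=6 O=5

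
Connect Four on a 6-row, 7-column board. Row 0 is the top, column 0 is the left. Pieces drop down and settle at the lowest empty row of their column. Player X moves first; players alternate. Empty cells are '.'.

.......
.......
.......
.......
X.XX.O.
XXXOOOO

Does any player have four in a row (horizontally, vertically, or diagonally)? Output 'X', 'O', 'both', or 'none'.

O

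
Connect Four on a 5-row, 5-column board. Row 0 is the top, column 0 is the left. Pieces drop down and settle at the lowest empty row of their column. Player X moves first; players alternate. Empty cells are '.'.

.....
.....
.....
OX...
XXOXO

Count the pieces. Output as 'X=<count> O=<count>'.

X=4 O=3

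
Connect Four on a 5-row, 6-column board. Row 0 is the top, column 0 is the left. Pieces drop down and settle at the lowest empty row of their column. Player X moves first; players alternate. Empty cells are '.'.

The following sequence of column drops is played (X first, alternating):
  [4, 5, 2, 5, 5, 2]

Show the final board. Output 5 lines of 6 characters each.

Answer: ......
......
.....X
..O..O
..X.XO

Derivation:
Move 1: X drops in col 4, lands at row 4
Move 2: O drops in col 5, lands at row 4
Move 3: X drops in col 2, lands at row 4
Move 4: O drops in col 5, lands at row 3
Move 5: X drops in col 5, lands at row 2
Move 6: O drops in col 2, lands at row 3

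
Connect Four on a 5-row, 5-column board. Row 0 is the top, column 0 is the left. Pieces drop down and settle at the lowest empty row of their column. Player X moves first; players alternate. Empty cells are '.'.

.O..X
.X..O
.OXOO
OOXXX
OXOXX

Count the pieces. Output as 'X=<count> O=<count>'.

X=9 O=9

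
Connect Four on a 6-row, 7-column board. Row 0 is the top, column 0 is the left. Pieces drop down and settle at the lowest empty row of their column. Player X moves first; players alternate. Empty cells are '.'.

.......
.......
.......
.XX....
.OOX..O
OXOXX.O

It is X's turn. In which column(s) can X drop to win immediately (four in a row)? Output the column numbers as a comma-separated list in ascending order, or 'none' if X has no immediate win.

Answer: 1

Derivation:
col 0: drop X → no win
col 1: drop X → WIN!
col 2: drop X → no win
col 3: drop X → no win
col 4: drop X → no win
col 5: drop X → no win
col 6: drop X → no win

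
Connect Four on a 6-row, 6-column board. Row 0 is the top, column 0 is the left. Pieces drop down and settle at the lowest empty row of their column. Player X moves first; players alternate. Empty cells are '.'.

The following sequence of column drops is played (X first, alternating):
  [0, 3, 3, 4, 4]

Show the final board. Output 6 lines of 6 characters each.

Answer: ......
......
......
......
...XX.
X..OO.

Derivation:
Move 1: X drops in col 0, lands at row 5
Move 2: O drops in col 3, lands at row 5
Move 3: X drops in col 3, lands at row 4
Move 4: O drops in col 4, lands at row 5
Move 5: X drops in col 4, lands at row 4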